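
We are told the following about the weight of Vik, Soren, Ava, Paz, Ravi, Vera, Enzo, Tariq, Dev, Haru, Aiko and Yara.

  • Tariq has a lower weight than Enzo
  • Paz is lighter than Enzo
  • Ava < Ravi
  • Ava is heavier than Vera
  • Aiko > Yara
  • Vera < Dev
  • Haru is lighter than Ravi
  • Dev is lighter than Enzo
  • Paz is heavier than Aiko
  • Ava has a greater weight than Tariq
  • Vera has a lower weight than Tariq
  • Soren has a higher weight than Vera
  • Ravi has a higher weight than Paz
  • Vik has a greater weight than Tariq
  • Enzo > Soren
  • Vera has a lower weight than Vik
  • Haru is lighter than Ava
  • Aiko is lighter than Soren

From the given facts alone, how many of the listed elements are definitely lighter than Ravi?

7

Directly below Ravi: Haru, Paz, Ava.
One step further: Vera, Aiko, Tariq (6 so far).
One step further: Yara (7 so far).
No other element is forced below Ravi by the given relations, so the count is 7.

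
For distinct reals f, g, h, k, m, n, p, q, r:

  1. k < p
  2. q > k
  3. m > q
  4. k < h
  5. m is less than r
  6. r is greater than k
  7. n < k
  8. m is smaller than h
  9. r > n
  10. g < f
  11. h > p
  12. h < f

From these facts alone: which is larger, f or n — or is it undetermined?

n < k and k < q give n < q.
Then q < m extends the chain to m.
Then m < h extends the chain to h.
Then h < f extends the chain to f.
So f is larger.

f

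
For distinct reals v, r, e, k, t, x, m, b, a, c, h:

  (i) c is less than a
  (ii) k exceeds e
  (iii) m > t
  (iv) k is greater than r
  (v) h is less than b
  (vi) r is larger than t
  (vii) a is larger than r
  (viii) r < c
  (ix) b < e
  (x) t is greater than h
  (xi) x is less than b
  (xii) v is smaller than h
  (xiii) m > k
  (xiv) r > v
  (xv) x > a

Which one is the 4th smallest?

r

Piecing the relations together gives one ordering: v < h < t < r < c < a < x < b < e < k < m.
Counting 4 from the smallest end gives r.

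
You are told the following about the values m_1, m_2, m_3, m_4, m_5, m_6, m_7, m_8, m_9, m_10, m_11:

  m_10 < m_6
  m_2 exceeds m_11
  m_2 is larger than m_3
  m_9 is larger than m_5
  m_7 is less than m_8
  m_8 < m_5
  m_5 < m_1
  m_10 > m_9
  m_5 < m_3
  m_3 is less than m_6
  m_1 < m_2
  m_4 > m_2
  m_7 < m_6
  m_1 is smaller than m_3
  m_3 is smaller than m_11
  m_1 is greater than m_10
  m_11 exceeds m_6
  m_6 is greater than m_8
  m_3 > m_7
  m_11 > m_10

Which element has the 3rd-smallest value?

Piecing the relations together gives one ordering: m_7 < m_8 < m_5 < m_9 < m_10 < m_1 < m_3 < m_6 < m_11 < m_2 < m_4.
Counting 3 from the smallest end gives m_5.

m_5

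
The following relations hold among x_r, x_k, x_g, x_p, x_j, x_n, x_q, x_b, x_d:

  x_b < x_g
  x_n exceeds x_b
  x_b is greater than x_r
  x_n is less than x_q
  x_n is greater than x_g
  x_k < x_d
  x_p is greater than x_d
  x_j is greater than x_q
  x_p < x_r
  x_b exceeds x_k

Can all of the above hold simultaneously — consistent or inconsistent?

consistent

Every relation is compatible with x_k < x_d < x_p < x_r < x_b < x_g < x_n < x_q < x_j; the set is consistent.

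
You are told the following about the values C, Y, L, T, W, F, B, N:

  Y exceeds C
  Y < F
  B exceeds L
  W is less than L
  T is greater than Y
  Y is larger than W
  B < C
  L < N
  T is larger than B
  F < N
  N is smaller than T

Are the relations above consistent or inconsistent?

consistent

The single ordering W < L < B < C < Y < F < N < T satisfies every listed relation, so no contradiction arises.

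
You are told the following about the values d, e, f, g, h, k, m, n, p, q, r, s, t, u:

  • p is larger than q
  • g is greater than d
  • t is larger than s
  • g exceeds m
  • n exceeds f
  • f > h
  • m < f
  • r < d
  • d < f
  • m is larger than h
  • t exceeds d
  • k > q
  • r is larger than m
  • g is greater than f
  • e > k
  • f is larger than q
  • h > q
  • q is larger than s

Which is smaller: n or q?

q

Following the relations from q: q < h < m < r < d < f < n.
So q < n; q is the smaller of the two.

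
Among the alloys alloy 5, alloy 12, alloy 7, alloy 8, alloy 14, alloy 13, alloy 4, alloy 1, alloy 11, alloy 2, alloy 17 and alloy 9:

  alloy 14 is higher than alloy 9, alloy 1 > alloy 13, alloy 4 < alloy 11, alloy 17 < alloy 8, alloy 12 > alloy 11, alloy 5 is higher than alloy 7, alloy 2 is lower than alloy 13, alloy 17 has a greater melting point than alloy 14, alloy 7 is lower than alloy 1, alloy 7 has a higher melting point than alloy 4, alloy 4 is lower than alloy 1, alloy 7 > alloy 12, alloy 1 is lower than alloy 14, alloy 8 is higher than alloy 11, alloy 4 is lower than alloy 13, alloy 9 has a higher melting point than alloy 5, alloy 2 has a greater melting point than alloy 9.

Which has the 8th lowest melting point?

Chaining the given pairs: alloy 4 < alloy 11 < alloy 12 < alloy 7 < alloy 5 < alloy 9 < alloy 2 < alloy 13 < alloy 1 < alloy 14 < alloy 17 < alloy 8.
Counting 8 from the smallest end gives alloy 13.

alloy 13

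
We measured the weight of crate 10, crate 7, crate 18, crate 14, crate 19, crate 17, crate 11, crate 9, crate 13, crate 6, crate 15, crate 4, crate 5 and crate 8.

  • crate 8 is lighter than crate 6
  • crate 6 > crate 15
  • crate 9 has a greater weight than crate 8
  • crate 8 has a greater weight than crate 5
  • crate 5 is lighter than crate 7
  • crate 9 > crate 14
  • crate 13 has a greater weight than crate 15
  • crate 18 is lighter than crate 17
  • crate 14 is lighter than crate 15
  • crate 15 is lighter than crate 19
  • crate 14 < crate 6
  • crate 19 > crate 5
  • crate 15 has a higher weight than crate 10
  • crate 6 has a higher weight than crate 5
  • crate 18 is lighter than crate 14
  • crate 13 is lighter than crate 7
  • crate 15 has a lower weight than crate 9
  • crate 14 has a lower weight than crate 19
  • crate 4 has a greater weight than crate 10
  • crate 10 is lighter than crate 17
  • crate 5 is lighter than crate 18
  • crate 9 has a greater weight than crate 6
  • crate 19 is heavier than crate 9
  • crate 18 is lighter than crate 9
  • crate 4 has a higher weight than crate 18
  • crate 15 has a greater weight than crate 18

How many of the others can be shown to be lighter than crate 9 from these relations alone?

7

From crate 9 the given relations immediately reach crate 18, crate 14, crate 15, crate 8, crate 6.
From those, crate 5, crate 10 — 7 in total.
No other element is forced below crate 9 by the given relations, so the count is 7.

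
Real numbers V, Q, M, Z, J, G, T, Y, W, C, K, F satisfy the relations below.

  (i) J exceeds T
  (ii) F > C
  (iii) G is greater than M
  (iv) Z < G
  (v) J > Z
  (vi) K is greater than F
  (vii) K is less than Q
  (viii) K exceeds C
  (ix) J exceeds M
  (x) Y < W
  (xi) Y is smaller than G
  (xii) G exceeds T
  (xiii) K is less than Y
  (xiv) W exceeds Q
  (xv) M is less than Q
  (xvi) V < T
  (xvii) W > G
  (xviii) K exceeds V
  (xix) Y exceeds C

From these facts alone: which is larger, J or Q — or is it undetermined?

undetermined

Following every chain through Q: above Q we get W; below Q we get V, C, F, M, K.
J is not reached, and no chain runs the other way from J to Q.
So the given relations leave the order of Q and J undetermined.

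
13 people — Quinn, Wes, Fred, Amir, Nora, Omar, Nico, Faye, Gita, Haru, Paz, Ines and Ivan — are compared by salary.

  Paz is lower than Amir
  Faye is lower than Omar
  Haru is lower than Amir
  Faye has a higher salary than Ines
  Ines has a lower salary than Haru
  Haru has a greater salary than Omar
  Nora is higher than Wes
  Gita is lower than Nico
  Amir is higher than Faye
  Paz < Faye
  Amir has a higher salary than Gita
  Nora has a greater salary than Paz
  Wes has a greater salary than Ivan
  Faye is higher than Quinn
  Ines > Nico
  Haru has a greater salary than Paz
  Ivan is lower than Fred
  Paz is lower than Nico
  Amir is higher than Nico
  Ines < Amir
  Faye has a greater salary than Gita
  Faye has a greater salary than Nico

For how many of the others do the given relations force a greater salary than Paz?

Directly above Paz: Nico, Faye, Nora, Haru, Amir.
One step further: Ines, Omar (7 so far).
Nothing else is reachable above Paz; 7 in all.

7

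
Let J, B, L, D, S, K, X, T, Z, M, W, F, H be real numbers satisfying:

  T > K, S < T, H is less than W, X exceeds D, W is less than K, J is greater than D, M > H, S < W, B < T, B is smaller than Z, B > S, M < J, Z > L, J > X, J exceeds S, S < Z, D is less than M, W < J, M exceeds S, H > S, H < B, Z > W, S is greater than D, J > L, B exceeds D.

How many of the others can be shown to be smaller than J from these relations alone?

7

Directly below J: D, S, X, L, M, W.
One step further: H (7 so far).
No other element is forced below J by the given relations, so the count is 7.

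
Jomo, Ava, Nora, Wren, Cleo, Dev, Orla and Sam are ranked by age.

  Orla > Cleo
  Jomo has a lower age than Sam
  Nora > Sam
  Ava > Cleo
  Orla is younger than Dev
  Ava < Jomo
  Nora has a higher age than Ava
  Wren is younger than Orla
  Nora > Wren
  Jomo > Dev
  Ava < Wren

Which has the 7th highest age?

Chaining the given pairs: Cleo < Ava < Wren < Orla < Dev < Jomo < Sam < Nora.
The 7th largest is Ava.

Ava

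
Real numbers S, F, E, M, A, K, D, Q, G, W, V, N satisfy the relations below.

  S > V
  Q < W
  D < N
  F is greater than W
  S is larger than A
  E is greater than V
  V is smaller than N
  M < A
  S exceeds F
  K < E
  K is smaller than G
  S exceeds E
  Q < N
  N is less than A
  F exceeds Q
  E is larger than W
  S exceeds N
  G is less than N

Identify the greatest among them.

D is not greatest since D < N; Q is not greatest since Q < W; W is not greatest since W < E; K is not greatest since K < E; M is not greatest since M < A; G is not greatest since G < N; V is not greatest since V < N; E is not greatest since E < S; N is not greatest since N < A; A is not greatest since A < S; F is not greatest since F < S.
Only S has nothing above it, so S is the greatest.

S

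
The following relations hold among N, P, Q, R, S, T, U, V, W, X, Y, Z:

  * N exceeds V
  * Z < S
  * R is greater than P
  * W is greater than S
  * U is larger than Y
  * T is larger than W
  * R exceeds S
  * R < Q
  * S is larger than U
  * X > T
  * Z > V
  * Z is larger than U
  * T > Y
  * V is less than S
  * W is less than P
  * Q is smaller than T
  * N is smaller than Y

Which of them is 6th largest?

Piecing the relations together gives one ordering: V < N < Y < U < Z < S < W < P < R < Q < T < X.
Counting 6 from the largest end gives W.

W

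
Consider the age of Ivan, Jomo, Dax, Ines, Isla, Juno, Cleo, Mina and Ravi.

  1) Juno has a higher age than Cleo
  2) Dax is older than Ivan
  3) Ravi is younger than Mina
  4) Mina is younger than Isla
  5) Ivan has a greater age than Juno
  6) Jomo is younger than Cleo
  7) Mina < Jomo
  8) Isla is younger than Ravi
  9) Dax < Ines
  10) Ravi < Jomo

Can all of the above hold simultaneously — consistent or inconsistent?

Chaining the given relations yields Mina < Isla < Ravi, so Mina < Ravi. But one relation states Ravi < Mina. These cannot both hold.

inconsistent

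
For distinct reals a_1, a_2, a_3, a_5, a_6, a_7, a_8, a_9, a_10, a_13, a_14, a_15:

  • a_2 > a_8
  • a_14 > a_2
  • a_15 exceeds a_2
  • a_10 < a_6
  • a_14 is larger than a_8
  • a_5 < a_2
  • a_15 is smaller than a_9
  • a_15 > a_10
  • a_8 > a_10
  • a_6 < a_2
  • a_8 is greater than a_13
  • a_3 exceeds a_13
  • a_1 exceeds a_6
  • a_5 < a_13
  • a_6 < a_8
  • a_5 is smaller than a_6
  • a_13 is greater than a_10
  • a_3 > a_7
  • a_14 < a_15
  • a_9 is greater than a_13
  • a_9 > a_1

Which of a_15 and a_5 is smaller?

a_5 < a_6 and a_6 < a_8 give a_5 < a_8.
Then a_8 < a_2 extends the chain to a_2.
Then a_2 < a_14 extends the chain to a_14.
Then a_14 < a_15 extends the chain to a_15.
So a_5 < a_15; a_5 is the smaller of the two.

a_5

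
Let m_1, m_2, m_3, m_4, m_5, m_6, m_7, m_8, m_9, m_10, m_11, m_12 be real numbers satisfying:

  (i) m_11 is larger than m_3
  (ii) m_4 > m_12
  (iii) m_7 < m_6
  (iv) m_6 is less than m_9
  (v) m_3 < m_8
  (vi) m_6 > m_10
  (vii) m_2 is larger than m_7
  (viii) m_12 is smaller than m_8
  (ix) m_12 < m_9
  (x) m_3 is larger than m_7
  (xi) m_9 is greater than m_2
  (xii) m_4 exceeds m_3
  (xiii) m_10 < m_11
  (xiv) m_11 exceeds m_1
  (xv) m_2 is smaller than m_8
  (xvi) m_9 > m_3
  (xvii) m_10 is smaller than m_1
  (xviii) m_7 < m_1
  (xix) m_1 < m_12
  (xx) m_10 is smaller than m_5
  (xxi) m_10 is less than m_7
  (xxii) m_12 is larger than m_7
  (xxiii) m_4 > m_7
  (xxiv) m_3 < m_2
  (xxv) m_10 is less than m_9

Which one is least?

Chaining upward from m_10: directly above it, m_7, m_6, m_1, m_5, m_9, m_11; then m_12, m_3, m_2, m_4; then m_8.
That covers every other element, and nothing is given below m_10, so m_10 is the least.

m_10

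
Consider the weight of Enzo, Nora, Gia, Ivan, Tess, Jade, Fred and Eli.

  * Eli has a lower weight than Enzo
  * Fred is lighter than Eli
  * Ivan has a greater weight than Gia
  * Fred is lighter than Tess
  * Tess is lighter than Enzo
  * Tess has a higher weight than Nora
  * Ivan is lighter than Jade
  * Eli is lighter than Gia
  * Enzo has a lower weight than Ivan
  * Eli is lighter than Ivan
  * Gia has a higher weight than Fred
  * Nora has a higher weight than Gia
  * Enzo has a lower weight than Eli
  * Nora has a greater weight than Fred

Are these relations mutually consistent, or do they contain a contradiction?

inconsistent

We have Enzo < Eli stated directly, yet also Eli < Gia < Nora < Tess < Enzo by chaining the others — so Eli < Enzo. Contradiction.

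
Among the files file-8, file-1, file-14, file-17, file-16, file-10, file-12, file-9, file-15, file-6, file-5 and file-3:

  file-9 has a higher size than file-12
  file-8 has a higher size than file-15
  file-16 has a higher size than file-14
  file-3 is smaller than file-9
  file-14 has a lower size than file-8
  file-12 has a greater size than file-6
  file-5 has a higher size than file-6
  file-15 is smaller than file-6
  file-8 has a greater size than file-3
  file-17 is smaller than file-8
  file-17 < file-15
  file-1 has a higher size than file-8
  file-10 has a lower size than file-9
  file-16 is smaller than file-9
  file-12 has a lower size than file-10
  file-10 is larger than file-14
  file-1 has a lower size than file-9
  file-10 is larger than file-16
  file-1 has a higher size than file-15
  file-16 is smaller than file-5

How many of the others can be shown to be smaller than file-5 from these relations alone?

From file-5 the given relations immediately reach file-6, file-16.
From those, file-15, file-14 — 4 in total.
From those, file-17 — 5 in total.
No other element is forced below file-5 by the given relations, so the count is 5.

5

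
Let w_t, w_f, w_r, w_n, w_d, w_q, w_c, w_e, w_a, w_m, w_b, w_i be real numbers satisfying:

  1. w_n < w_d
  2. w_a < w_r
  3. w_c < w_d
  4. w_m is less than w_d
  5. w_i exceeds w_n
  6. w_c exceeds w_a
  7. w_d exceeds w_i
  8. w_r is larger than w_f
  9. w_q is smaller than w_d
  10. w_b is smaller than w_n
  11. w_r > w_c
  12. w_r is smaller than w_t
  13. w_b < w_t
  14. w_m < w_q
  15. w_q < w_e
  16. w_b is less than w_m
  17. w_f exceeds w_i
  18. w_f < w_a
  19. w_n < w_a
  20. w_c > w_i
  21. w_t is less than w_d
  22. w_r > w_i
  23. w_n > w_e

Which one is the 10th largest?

w_q

Piecing the relations together gives one ordering: w_b < w_m < w_q < w_e < w_n < w_i < w_f < w_a < w_c < w_r < w_t < w_d.
The 10th largest is w_q.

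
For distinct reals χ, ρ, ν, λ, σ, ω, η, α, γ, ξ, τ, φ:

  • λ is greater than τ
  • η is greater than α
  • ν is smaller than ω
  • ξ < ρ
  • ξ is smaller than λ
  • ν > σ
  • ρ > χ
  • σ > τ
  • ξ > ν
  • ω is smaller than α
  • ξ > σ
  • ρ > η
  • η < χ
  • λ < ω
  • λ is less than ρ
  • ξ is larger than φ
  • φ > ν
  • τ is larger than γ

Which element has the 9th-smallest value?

Piecing the relations together gives one ordering: γ < τ < σ < ν < φ < ξ < λ < ω < α < η < χ < ρ.
Counting 9 from the smallest end gives α.

α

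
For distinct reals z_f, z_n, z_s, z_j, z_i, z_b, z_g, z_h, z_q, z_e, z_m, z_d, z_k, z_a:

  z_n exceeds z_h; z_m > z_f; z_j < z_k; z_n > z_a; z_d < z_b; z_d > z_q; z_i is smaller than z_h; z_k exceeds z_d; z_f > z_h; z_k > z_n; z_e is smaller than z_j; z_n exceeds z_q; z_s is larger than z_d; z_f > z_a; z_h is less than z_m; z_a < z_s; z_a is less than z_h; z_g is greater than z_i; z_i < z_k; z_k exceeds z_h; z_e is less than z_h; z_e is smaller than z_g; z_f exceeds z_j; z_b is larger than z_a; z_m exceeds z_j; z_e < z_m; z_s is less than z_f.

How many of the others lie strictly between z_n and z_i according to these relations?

The relations place z_i below z_n. An element lies strictly between them when it is forced above z_i and also forced below z_n.
Above z_i: {z_g, z_h, z_f, z_m, z_k}. Below z_n: {z_e, z_a, z_q, z_h}.
Intersection: {z_h} — 1.

1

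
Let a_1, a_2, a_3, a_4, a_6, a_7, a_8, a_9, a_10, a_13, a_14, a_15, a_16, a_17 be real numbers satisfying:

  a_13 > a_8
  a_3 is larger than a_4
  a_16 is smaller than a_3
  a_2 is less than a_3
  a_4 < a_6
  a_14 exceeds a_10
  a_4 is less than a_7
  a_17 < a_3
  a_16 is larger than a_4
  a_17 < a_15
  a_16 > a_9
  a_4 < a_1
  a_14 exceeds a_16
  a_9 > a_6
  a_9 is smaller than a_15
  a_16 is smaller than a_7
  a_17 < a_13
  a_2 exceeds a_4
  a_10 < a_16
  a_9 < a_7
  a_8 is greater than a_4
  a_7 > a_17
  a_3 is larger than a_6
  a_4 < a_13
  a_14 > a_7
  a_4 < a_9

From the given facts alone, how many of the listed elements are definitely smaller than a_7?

The elements the relations force below a_7 are a_4, a_6, a_17, a_9, a_10, a_16 — no chain reaches any other.
That is 6.

6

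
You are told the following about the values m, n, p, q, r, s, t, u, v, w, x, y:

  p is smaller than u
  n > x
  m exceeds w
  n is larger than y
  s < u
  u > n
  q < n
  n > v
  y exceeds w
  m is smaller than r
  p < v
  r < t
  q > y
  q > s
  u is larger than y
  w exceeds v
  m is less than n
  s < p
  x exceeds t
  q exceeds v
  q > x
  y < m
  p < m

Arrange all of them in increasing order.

s < p < v < w < y < m < r < t < x < q < n < u

Nothing is placed below s, so it is least; from there s < p; p < v; v < w; w < y; y < m; m < r; r < t; t < x; x < q; q < n; n < u, each given directly.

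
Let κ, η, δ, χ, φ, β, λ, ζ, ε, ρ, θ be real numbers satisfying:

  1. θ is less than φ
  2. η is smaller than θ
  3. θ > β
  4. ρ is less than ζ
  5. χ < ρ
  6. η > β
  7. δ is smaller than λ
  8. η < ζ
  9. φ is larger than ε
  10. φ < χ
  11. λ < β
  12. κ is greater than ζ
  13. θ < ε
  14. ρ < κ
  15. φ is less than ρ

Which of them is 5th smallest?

Chaining the given pairs: δ < λ < β < η < θ < ε < φ < χ < ρ < ζ < κ.
Counting 5 from the smallest end gives θ.

θ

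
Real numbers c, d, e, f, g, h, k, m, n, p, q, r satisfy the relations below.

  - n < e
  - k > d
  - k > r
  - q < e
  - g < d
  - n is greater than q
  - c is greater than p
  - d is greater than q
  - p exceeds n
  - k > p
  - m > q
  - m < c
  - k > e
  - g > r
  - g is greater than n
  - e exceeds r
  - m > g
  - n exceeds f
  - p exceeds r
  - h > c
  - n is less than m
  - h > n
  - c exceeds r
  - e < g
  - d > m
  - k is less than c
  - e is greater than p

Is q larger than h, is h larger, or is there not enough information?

h

q < n and n < p give q < p.
With p < e: q < n < p < e.
Then e < g extends the chain to g.
Then g < m extends the chain to m.
Then m < d extends the chain to d.
Then d < k extends the chain to k.
Then k < c extends the chain to c.
Then c < h extends the chain to h.
So h is larger.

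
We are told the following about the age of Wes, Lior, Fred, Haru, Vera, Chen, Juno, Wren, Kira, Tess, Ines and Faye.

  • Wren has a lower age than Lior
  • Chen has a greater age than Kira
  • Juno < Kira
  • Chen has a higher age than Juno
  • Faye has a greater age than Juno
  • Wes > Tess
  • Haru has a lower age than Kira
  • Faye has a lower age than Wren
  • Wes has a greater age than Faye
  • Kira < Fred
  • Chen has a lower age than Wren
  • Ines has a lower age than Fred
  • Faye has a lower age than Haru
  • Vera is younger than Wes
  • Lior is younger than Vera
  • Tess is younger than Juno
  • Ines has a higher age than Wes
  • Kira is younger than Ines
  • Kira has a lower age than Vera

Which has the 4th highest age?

Vera

Chaining the given pairs: Tess < Juno < Faye < Haru < Kira < Chen < Wren < Lior < Vera < Wes < Ines < Fred.
The 4th largest is Vera.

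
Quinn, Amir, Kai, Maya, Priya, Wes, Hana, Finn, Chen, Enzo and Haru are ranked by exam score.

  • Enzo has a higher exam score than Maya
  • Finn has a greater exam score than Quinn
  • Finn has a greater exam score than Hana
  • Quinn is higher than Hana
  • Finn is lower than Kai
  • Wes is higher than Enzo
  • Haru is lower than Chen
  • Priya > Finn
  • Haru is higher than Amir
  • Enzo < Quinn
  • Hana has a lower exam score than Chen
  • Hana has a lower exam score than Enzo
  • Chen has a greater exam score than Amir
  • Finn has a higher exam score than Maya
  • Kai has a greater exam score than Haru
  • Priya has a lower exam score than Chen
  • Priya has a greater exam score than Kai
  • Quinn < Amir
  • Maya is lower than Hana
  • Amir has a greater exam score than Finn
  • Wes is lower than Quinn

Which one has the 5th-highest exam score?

Amir

The consecutive relations fix a unique order: Maya < Hana < Enzo < Wes < Quinn < Finn < Amir < Haru < Kai < Priya < Chen.
Counting 5 from the largest end gives Amir.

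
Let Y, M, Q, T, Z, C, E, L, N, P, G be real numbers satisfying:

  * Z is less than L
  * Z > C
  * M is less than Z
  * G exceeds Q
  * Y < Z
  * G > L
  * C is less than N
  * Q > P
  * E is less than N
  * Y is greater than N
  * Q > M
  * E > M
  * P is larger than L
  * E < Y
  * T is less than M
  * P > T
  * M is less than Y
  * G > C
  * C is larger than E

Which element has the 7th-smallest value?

Piecing the relations together gives one ordering: T < M < E < C < N < Y < Z < L < P < Q < G.
Counting 7 from the smallest end gives Z.

Z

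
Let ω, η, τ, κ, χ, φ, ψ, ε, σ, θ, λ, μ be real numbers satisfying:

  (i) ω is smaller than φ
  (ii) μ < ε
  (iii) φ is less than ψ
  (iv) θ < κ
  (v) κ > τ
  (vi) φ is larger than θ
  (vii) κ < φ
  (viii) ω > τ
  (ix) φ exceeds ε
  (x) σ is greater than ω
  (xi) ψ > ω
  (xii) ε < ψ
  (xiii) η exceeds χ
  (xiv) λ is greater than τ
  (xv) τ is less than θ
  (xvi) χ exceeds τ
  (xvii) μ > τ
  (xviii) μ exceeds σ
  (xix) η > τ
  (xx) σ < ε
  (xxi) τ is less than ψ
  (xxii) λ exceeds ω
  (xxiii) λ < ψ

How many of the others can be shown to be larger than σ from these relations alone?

4

From σ the given relations immediately reach μ, ε.
From those, φ, ψ — 4 in total.
Nothing else is reachable above σ; 4 in all.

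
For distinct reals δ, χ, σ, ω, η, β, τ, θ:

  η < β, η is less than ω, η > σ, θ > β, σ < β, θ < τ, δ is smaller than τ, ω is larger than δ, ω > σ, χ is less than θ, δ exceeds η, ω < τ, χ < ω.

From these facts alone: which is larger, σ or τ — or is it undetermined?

σ < η and η < β give σ < β.
Then β < θ extends the chain to θ.
With θ < τ: σ < η < β < θ < τ.
So τ is larger.

τ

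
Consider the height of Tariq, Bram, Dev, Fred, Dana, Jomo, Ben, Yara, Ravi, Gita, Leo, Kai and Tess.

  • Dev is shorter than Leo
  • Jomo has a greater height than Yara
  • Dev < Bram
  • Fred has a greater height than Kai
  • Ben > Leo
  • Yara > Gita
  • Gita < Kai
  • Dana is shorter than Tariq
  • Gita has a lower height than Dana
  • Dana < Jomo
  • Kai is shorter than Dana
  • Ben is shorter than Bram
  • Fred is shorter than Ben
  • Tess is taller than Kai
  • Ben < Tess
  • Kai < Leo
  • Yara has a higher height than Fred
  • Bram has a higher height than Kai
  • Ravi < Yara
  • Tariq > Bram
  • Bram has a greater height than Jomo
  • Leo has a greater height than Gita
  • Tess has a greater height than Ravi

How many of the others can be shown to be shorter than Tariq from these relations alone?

11

From Tariq the given relations immediately reach Dana, Bram.
From those, Gita, Kai, Dev, Ben, Jomo — 7 in total.
From those, Fred, Yara, Leo — 10 in total.
From those, Ravi — 11 in total.
Nothing else is reachable below Tariq; 11 in all.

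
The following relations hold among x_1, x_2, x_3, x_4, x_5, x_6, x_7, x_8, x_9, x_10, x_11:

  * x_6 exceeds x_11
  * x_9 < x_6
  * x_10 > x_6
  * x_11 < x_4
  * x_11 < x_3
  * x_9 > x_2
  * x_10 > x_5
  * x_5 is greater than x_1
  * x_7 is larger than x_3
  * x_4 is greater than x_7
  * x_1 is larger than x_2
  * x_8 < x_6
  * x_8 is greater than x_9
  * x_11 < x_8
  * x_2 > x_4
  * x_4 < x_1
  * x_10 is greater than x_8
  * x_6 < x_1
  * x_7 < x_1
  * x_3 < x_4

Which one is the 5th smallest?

The consecutive relations fix a unique order: x_11 < x_3 < x_7 < x_4 < x_2 < x_9 < x_8 < x_6 < x_1 < x_5 < x_10.
The 5th smallest is x_2.

x_2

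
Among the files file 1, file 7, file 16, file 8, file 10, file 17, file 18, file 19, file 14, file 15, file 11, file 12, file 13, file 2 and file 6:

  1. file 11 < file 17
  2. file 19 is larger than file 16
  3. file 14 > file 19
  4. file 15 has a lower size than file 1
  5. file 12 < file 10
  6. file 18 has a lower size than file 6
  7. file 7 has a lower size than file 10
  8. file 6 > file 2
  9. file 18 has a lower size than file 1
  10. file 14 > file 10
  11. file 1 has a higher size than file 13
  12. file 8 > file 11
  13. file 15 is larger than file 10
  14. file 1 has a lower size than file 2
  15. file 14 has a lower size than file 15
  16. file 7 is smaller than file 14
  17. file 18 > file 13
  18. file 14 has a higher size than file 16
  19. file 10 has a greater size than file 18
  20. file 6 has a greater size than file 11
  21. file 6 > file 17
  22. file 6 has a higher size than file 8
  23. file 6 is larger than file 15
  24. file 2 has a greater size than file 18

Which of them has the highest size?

file 13 is not greatest since file 13 < file 18; file 16 is not greatest since file 16 < file 19; file 19 is not greatest since file 19 < file 14; file 12 is not greatest since file 12 < file 10; file 7 is not greatest since file 7 < file 10; file 18 is not greatest since file 18 < file 1; file 10 is not greatest since file 10 < file 14; file 14 is not greatest since file 14 < file 15; file 11 is not greatest since file 11 < file 17; file 15 is not greatest since file 15 < file 6; file 1 is not greatest since file 1 < file 2; file 17 is not greatest since file 17 < file 6; file 2 is not greatest since file 2 < file 6; file 8 is not greatest since file 8 < file 6.
Only file 6 has nothing above it, so file 6 is the highest size.

file 6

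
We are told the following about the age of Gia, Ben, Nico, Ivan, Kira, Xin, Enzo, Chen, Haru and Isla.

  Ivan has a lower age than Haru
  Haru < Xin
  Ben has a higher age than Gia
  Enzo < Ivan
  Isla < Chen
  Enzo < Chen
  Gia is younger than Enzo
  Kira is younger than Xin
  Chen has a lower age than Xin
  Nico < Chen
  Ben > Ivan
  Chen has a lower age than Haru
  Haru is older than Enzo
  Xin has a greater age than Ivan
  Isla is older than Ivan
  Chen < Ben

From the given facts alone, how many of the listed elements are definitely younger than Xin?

8

From Xin the given relations immediately reach Ivan, Kira, Chen, Haru.
From those, Enzo, Nico, Isla — 7 in total.
From those, Gia — 8 in total.
Nothing else is reachable below Xin; 8 in all.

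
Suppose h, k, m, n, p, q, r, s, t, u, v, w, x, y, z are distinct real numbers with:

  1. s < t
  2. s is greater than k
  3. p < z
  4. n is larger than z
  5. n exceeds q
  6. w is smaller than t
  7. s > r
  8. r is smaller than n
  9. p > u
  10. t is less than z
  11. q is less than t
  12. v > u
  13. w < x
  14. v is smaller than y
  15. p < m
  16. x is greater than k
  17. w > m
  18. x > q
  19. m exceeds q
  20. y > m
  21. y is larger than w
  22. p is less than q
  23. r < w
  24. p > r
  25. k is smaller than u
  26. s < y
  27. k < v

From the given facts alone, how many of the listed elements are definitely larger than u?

10

From u the given relations immediately reach p, v.
From those, q, m, z, y — 6 in total.
From those, w, t, x, n — 10 in total.
No other element is forced above u by the given relations, so the count is 10.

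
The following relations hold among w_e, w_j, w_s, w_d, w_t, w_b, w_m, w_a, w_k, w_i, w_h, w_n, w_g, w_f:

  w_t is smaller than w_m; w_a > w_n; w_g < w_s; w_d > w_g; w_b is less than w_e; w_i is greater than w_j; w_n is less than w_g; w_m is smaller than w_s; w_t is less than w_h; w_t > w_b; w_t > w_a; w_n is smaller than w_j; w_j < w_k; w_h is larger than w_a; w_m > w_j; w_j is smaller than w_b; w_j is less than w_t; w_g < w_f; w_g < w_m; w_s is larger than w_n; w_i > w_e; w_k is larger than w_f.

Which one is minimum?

w_j is not least since w_n < w_j; w_b is not least since w_j < w_b; w_a is not least since w_n < w_a; w_t is not least since w_a < w_t; w_g is not least since w_n < w_g; w_m is not least since w_t < w_m; w_f is not least since w_g < w_f; w_k is not least since w_j < w_k; w_d is not least since w_g < w_d; w_e is not least since w_b < w_e; w_h is not least since w_t < w_h; w_i is not least since w_e < w_i; w_s is not least since w_g < w_s.
Only w_n has nothing below it, so w_n is the minimum.

w_n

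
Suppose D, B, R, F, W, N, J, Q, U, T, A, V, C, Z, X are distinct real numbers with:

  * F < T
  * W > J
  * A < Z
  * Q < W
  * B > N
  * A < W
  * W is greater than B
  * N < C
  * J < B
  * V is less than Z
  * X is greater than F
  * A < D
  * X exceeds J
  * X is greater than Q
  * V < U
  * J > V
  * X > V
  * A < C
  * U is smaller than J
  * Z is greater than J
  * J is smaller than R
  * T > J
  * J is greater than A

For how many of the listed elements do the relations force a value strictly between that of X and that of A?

1

The relations place A below X. An element lies strictly between them when it is forced above A and also forced below X.
Above A: {D, J, T, R, B, Z, C, W}. Below X: {Q, V, F, U, J}.
Intersection: {J} — 1.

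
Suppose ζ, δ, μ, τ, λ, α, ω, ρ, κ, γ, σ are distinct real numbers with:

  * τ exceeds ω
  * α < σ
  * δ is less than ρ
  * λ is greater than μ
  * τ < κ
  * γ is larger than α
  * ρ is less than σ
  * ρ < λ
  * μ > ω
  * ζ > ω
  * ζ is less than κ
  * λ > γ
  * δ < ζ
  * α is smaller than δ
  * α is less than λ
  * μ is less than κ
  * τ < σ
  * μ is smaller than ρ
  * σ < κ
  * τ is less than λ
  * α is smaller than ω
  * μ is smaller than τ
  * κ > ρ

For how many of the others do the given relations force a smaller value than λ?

7

The elements the relations force below λ are α, δ, ω, μ, γ, τ, ρ — no chain reaches any other.
That is 7.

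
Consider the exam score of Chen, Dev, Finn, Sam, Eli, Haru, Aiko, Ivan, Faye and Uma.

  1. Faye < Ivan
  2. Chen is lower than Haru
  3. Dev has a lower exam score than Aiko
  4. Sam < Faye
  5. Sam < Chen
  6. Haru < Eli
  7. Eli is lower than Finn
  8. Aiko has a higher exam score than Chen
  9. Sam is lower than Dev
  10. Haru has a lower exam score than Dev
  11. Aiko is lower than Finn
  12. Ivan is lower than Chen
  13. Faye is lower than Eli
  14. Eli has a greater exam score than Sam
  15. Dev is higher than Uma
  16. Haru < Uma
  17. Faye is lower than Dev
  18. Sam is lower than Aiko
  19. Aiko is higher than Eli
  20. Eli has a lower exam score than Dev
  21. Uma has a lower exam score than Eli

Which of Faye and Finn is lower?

The relevant relations are Faye < Ivan; Ivan < Chen; Chen < Haru; Haru < Uma; Uma < Eli; Eli < Dev; Dev < Aiko; Aiko < Finn.
Together: Faye < Ivan < Chen < Haru < Uma < Eli < Dev < Aiko < Finn.
So Faye < Finn; Faye is the lower of the two.

Faye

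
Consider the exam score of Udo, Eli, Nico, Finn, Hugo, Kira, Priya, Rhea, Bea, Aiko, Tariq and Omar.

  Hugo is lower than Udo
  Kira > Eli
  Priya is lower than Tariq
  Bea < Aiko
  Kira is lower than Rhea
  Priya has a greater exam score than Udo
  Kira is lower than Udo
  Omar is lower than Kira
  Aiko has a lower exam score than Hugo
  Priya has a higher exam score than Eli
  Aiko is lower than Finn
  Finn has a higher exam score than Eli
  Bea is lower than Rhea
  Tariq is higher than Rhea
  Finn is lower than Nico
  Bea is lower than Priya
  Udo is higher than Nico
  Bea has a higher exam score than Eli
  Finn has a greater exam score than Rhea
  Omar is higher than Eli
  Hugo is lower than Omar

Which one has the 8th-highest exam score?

Omar

Chaining the given pairs: Eli < Bea < Aiko < Hugo < Omar < Kira < Rhea < Finn < Nico < Udo < Priya < Tariq.
The 8th largest is Omar.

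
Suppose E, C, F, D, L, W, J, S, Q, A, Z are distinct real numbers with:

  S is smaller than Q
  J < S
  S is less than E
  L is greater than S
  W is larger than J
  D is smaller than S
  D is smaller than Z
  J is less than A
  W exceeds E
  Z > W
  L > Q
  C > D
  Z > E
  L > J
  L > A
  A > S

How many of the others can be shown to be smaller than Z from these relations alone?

5

From Z the given relations immediately reach D, E, W.
From those, J, S — 5 in total.
Nothing else is reachable below Z; 5 in all.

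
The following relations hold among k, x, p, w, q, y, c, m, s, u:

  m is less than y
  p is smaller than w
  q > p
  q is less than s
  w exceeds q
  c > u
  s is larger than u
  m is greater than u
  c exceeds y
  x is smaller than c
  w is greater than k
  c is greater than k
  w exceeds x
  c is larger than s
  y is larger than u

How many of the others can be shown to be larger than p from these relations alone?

The elements the relations force above p are q, s, c, w — no chain reaches any other.
That is 4.

4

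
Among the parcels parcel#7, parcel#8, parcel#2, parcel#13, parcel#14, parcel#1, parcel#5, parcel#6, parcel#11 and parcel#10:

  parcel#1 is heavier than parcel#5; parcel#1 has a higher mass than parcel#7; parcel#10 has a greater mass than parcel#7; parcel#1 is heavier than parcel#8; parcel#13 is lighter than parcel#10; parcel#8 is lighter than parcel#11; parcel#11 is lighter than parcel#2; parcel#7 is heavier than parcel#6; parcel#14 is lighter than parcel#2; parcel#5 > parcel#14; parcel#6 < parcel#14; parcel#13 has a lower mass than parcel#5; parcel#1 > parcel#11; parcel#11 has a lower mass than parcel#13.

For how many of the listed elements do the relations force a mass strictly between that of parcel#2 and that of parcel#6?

1

Chaining upward from parcel#6 reaches: parcel#14, parcel#5, parcel#7, parcel#10, parcel#1.
Chaining downward from parcel#2 reaches: parcel#8, parcel#11, parcel#14.
Strictly between parcel#6 and parcel#2 are those in both lists: parcel#14 — 1 element.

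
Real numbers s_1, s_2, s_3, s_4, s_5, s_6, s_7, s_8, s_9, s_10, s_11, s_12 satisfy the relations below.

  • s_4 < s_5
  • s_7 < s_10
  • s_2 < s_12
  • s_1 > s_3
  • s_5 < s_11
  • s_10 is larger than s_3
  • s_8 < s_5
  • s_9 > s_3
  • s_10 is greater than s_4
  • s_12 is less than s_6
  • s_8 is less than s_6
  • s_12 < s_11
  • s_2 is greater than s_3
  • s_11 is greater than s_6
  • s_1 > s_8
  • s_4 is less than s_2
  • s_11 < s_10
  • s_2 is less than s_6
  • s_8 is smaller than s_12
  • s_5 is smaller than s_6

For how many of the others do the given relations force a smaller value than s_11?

Directly below s_11: s_5, s_12, s_6.
One step further: s_8, s_4, s_2 (6 so far).
One step further: s_3 (7 so far).
No other element is forced below s_11 by the given relations, so the count is 7.

7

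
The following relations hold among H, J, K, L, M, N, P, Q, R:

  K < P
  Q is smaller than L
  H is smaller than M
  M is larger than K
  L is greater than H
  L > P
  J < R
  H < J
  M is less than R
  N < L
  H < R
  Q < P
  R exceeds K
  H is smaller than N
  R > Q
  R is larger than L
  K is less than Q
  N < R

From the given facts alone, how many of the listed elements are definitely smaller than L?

From L the given relations immediately reach H, Q, N, P.
From those, K — 5 in total.
Nothing else is reachable below L; 5 in all.

5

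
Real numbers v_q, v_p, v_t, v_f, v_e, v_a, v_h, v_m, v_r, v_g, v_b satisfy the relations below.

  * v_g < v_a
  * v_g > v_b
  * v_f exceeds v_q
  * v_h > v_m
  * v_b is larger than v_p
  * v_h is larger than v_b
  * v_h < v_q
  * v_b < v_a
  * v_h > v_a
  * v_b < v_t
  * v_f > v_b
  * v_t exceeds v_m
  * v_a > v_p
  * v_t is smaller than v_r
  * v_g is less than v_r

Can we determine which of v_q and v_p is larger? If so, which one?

Chaining the given relations: v_p < v_b < v_g < v_a < v_h < v_q.
So v_q is larger.

v_q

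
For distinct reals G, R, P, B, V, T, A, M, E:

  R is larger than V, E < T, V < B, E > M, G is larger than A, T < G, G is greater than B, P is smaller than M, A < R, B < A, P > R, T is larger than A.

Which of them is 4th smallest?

R

Chaining the given pairs: V < B < A < R < P < M < E < T < G.
Counting 4 from the smallest end gives R.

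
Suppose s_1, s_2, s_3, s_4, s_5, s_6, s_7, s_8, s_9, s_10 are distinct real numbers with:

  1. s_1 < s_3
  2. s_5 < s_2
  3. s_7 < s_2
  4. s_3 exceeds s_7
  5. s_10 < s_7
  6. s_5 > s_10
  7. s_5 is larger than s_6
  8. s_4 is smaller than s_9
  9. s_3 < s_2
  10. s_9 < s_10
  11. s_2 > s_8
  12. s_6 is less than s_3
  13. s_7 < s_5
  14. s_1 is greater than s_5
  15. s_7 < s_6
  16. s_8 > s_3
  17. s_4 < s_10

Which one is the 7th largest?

s_7

Chaining the given pairs: s_4 < s_9 < s_10 < s_7 < s_6 < s_5 < s_1 < s_3 < s_8 < s_2.
The 7th largest is s_7.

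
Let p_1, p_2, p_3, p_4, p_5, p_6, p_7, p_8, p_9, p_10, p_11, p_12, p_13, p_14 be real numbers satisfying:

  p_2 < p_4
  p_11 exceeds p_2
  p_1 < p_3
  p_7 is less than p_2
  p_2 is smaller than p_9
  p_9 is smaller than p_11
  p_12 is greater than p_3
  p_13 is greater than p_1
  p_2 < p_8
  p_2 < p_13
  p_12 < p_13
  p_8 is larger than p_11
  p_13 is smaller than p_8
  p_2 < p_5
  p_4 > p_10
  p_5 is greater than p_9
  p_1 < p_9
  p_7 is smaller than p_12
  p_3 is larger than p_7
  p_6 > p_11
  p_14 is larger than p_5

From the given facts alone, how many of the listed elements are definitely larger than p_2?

The elements the relations force above p_2 are p_13, p_9, p_11, p_8, p_4, p_5, p_14, p_6 — no chain reaches any other.
That is 8.

8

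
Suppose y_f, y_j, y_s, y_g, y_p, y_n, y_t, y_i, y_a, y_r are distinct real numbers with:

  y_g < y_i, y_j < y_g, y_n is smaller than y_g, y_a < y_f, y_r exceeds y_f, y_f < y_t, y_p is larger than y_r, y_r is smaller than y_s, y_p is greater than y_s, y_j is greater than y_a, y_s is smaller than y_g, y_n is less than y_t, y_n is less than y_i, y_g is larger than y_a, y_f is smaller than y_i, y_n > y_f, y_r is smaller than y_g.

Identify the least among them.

y_f is not least since y_a < y_f; y_n is not least since y_f < y_n; y_t is not least since y_n < y_t; y_r is not least since y_f < y_r; y_s is not least since y_r < y_s; y_j is not least since y_a < y_j; y_g is not least since y_a < y_g; y_i is not least since y_f < y_i; y_p is not least since y_r < y_p.
Only y_a has nothing below it, so y_a is the least.

y_a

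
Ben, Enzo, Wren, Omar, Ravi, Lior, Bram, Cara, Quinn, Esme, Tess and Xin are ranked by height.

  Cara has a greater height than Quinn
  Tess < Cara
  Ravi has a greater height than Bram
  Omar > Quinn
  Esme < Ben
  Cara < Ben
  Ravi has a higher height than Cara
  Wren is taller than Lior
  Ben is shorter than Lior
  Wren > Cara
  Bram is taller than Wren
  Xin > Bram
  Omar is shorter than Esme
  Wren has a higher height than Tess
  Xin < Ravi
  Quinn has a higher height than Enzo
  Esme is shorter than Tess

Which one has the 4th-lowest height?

Esme

The consecutive relations fix a unique order: Enzo < Quinn < Omar < Esme < Tess < Cara < Ben < Lior < Wren < Bram < Xin < Ravi.
Counting 4 from the smallest end gives Esme.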